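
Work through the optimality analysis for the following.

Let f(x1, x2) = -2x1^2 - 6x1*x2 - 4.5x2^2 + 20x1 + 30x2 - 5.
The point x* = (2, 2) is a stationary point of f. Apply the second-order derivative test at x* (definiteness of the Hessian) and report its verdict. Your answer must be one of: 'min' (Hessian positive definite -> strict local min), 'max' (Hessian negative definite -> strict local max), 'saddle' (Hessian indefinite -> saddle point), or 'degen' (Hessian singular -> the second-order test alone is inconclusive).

Compute the Hessian H = grad^2 f:
  H = [[-4, -6], [-6, -9]]
Verify stationarity: grad f(x*) = H x* + g = (0, 0).
Eigenvalues of H: -13, 0.
H has a zero eigenvalue (singular; negative semidefinite but not definite), so H is neither positive definite, negative definite, nor indefinite. The second-order test alone is inconclusive -> degen.
(Indeed, f is constant along the null direction of H through x*, so x* is not a strict local extremum.)

degen


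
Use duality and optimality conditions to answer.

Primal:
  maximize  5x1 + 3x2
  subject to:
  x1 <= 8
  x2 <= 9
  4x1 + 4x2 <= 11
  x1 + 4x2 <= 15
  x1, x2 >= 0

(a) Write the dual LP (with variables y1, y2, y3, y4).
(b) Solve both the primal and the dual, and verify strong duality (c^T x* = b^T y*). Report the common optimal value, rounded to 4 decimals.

The standard primal-dual pair for 'max c^T x s.t. A x <= b, x >= 0' is:
  Dual:  min b^T y  s.t.  A^T y >= c,  y >= 0.

So the dual LP is:
  minimize  8y1 + 9y2 + 11y3 + 15y4
  subject to:
    y1 + 4y3 + y4 >= 5
    y2 + 4y3 + 4y4 >= 3
    y1, y2, y3, y4 >= 0

Solving the primal: x* = (2.75, 0).
  primal value c^T x* = 13.75.
Solving the dual: y* = (0, 0, 1.25, 0).
  dual value b^T y* = 13.75.
Strong duality: c^T x* = b^T y*. Confirmed.

13.75


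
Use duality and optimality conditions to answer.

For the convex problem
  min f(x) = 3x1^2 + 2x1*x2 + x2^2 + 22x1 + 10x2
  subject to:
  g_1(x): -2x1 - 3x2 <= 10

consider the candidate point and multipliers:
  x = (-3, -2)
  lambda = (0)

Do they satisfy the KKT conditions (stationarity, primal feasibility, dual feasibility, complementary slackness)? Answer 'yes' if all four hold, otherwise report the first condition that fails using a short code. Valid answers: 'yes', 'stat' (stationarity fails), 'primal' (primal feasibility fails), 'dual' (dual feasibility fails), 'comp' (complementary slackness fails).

Gradient of f: grad f(x) = Q x + c = (0, 0)
Constraint values g_i(x) = a_i^T x - b_i:
  g_1((-3, -2)) = 2
Stationarity residual: grad f(x) + sum_i lambda_i a_i = (0, 0)
  -> stationarity OK
Primal feasibility (all g_i <= 0): FAILS
Dual feasibility (all lambda_i >= 0): OK
Complementary slackness (lambda_i * g_i(x) = 0 for all i): OK

Verdict: the first failing condition is primal_feasibility -> primal.

primal


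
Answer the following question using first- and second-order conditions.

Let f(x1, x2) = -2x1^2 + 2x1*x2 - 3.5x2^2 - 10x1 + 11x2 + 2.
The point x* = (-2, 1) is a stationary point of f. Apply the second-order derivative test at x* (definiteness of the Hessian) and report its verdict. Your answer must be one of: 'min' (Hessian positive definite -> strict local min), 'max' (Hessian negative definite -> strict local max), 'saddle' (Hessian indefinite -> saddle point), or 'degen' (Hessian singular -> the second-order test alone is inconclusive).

Compute the Hessian H = grad^2 f:
  H = [[-4, 2], [2, -7]]
Verify stationarity: grad f(x*) = H x* + g = (0, 0).
Eigenvalues of H: -8, -3.
Both eigenvalues < 0, so H is negative definite -> x* is a strict local max.

max


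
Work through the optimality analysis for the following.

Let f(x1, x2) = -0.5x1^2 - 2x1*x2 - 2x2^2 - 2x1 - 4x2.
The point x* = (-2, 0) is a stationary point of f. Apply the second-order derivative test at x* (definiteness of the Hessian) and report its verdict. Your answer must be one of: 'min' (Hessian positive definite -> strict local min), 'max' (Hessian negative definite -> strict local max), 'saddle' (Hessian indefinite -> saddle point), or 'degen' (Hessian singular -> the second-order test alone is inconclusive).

Compute the Hessian H = grad^2 f:
  H = [[-1, -2], [-2, -4]]
Verify stationarity: grad f(x*) = H x* + g = (0, 0).
Eigenvalues of H: -5, 0.
H has a zero eigenvalue (singular; negative semidefinite but not definite), so H is neither positive definite, negative definite, nor indefinite. The second-order test alone is inconclusive -> degen.
(Indeed, f is constant along the null direction of H through x*, so x* is not a strict local extremum.)

degen


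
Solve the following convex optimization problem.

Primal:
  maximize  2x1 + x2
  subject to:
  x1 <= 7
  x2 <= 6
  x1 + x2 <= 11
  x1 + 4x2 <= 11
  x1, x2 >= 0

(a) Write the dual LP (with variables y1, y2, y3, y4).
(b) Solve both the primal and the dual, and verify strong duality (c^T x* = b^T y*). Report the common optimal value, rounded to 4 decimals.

The standard primal-dual pair for 'max c^T x s.t. A x <= b, x >= 0' is:
  Dual:  min b^T y  s.t.  A^T y >= c,  y >= 0.

So the dual LP is:
  minimize  7y1 + 6y2 + 11y3 + 11y4
  subject to:
    y1 + y3 + y4 >= 2
    y2 + y3 + 4y4 >= 1
    y1, y2, y3, y4 >= 0

Solving the primal: x* = (7, 1).
  primal value c^T x* = 15.
Solving the dual: y* = (1.75, 0, 0, 0.25).
  dual value b^T y* = 15.
Strong duality: c^T x* = b^T y*. Confirmed.

15


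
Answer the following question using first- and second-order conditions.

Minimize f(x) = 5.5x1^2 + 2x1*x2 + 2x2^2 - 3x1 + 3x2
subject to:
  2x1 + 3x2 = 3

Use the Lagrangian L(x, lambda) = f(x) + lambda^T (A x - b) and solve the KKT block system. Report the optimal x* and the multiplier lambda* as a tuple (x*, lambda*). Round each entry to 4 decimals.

Form the Lagrangian:
  L(x, lambda) = (1/2) x^T Q x + c^T x + lambda^T (A x - b)
Stationarity (grad_x L = 0): Q x + c + A^T lambda = 0.
Primal feasibility: A x = b.

This gives the KKT block system:
  [ Q   A^T ] [ x     ]   [-c ]
  [ A    0  ] [ lambda ] = [ b ]

Solving the linear system:
  x*      = (0.5604, 0.6264)
  lambda* = (-2.2088)
  f(x*)   = 3.4121

x* = (0.5604, 0.6264), lambda* = (-2.2088)


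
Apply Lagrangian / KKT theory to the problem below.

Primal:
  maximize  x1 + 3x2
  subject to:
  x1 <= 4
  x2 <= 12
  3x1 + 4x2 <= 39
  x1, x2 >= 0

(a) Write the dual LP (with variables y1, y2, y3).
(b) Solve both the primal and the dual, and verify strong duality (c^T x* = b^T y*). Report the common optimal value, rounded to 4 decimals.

The standard primal-dual pair for 'max c^T x s.t. A x <= b, x >= 0' is:
  Dual:  min b^T y  s.t.  A^T y >= c,  y >= 0.

So the dual LP is:
  minimize  4y1 + 12y2 + 39y3
  subject to:
    y1 + 3y3 >= 1
    y2 + 4y3 >= 3
    y1, y2, y3 >= 0

Solving the primal: x* = (0, 9.75).
  primal value c^T x* = 29.25.
Solving the dual: y* = (0, 0, 0.75).
  dual value b^T y* = 29.25.
Strong duality: c^T x* = b^T y*. Confirmed.

29.25


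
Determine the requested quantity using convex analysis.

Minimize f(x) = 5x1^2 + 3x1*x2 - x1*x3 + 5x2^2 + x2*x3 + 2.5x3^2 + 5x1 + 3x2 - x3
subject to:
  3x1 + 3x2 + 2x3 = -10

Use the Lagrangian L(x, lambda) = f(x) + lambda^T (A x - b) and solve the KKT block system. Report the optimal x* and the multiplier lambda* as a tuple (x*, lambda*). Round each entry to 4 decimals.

Form the Lagrangian:
  L(x, lambda) = (1/2) x^T Q x + c^T x + lambda^T (A x - b)
Stationarity (grad_x L = 0): Q x + c + A^T lambda = 0.
Primal feasibility: A x = b.

This gives the KKT block system:
  [ Q   A^T ] [ x     ]   [-c ]
  [ A    0  ] [ lambda ] = [ b ]

Solving the linear system:
  x*      = (-1.5324, -0.8309, -1.4551)
  lambda* = (3.7871)
  f(x*)   = 14.5856

x* = (-1.5324, -0.8309, -1.4551), lambda* = (3.7871)


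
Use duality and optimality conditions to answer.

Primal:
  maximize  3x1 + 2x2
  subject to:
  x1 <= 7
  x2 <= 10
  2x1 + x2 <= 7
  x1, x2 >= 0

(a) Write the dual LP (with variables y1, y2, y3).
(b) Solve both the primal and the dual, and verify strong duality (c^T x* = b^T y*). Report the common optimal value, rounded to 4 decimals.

The standard primal-dual pair for 'max c^T x s.t. A x <= b, x >= 0' is:
  Dual:  min b^T y  s.t.  A^T y >= c,  y >= 0.

So the dual LP is:
  minimize  7y1 + 10y2 + 7y3
  subject to:
    y1 + 2y3 >= 3
    y2 + y3 >= 2
    y1, y2, y3 >= 0

Solving the primal: x* = (0, 7).
  primal value c^T x* = 14.
Solving the dual: y* = (0, 0, 2).
  dual value b^T y* = 14.
Strong duality: c^T x* = b^T y*. Confirmed.

14


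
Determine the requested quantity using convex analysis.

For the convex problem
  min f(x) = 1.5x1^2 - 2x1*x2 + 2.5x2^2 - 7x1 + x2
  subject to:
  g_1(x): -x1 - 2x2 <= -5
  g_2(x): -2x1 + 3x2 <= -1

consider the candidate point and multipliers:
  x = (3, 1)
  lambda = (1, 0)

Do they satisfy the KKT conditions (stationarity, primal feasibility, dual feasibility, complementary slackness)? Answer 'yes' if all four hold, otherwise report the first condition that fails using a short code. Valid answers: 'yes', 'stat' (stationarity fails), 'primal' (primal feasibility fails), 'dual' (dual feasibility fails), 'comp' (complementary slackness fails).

Gradient of f: grad f(x) = Q x + c = (0, 0)
Constraint values g_i(x) = a_i^T x - b_i:
  g_1((3, 1)) = 0
  g_2((3, 1)) = -2
Stationarity residual: grad f(x) + sum_i lambda_i a_i = (-1, -2)
  -> stationarity FAILS
Primal feasibility (all g_i <= 0): OK
Dual feasibility (all lambda_i >= 0): OK
Complementary slackness (lambda_i * g_i(x) = 0 for all i): OK

Verdict: the first failing condition is stationarity -> stat.

stat


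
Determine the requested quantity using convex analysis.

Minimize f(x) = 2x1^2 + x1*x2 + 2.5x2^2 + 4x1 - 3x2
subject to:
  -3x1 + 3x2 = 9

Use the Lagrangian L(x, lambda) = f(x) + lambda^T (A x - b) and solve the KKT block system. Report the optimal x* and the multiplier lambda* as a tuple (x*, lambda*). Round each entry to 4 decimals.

Form the Lagrangian:
  L(x, lambda) = (1/2) x^T Q x + c^T x + lambda^T (A x - b)
Stationarity (grad_x L = 0): Q x + c + A^T lambda = 0.
Primal feasibility: A x = b.

This gives the KKT block system:
  [ Q   A^T ] [ x     ]   [-c ]
  [ A    0  ] [ lambda ] = [ b ]

Solving the linear system:
  x*      = (-1.7273, 1.2727)
  lambda* = (-0.5455)
  f(x*)   = -2.9091

x* = (-1.7273, 1.2727), lambda* = (-0.5455)


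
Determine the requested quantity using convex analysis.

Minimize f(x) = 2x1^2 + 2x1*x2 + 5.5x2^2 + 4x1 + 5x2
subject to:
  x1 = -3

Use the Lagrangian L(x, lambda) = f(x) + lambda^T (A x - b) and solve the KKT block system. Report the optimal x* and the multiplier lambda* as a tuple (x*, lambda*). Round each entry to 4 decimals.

Form the Lagrangian:
  L(x, lambda) = (1/2) x^T Q x + c^T x + lambda^T (A x - b)
Stationarity (grad_x L = 0): Q x + c + A^T lambda = 0.
Primal feasibility: A x = b.

This gives the KKT block system:
  [ Q   A^T ] [ x     ]   [-c ]
  [ A    0  ] [ lambda ] = [ b ]

Solving the linear system:
  x*      = (-3, 0.0909)
  lambda* = (7.8182)
  f(x*)   = 5.9545

x* = (-3, 0.0909), lambda* = (7.8182)


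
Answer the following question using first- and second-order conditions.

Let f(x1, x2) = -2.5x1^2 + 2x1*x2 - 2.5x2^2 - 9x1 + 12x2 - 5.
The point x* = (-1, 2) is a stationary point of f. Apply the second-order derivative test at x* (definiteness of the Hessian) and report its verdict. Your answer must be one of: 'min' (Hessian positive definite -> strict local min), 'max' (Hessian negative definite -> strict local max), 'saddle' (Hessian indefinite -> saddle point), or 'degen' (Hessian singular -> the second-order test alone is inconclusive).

Compute the Hessian H = grad^2 f:
  H = [[-5, 2], [2, -5]]
Verify stationarity: grad f(x*) = H x* + g = (0, 0).
Eigenvalues of H: -7, -3.
Both eigenvalues < 0, so H is negative definite -> x* is a strict local max.

max


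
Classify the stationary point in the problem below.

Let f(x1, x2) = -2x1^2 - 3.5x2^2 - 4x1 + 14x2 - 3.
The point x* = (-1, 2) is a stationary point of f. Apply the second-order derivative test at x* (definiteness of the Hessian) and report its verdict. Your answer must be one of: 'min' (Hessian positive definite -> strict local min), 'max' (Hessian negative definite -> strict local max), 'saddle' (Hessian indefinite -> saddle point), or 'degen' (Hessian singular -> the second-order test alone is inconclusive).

Compute the Hessian H = grad^2 f:
  H = [[-4, 0], [0, -7]]
Verify stationarity: grad f(x*) = H x* + g = (0, 0).
Eigenvalues of H: -7, -4.
Both eigenvalues < 0, so H is negative definite -> x* is a strict local max.

max


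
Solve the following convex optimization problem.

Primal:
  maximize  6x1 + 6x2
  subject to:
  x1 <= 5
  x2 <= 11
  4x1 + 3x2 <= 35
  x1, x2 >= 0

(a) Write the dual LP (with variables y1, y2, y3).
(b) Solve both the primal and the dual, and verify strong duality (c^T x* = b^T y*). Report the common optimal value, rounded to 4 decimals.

The standard primal-dual pair for 'max c^T x s.t. A x <= b, x >= 0' is:
  Dual:  min b^T y  s.t.  A^T y >= c,  y >= 0.

So the dual LP is:
  minimize  5y1 + 11y2 + 35y3
  subject to:
    y1 + 4y3 >= 6
    y2 + 3y3 >= 6
    y1, y2, y3 >= 0

Solving the primal: x* = (0.5, 11).
  primal value c^T x* = 69.
Solving the dual: y* = (0, 1.5, 1.5).
  dual value b^T y* = 69.
Strong duality: c^T x* = b^T y*. Confirmed.

69


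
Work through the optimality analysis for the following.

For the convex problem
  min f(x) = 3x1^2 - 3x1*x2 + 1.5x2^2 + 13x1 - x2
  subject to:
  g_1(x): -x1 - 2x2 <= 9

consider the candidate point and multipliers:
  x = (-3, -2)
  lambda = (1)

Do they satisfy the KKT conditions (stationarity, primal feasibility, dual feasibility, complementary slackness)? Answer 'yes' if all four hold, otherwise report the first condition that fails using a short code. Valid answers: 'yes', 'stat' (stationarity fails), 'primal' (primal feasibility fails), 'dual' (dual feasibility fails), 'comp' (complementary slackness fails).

Gradient of f: grad f(x) = Q x + c = (1, 2)
Constraint values g_i(x) = a_i^T x - b_i:
  g_1((-3, -2)) = -2
Stationarity residual: grad f(x) + sum_i lambda_i a_i = (0, 0)
  -> stationarity OK
Primal feasibility (all g_i <= 0): OK
Dual feasibility (all lambda_i >= 0): OK
Complementary slackness (lambda_i * g_i(x) = 0 for all i): FAILS

Verdict: the first failing condition is complementary_slackness -> comp.

comp


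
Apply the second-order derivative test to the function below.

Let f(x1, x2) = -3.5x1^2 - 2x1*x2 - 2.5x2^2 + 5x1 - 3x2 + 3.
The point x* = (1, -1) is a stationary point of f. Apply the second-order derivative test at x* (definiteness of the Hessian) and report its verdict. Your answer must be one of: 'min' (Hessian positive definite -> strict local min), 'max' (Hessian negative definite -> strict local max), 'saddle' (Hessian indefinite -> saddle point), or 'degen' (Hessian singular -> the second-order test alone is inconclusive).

Compute the Hessian H = grad^2 f:
  H = [[-7, -2], [-2, -5]]
Verify stationarity: grad f(x*) = H x* + g = (0, 0).
Eigenvalues of H: -8.2361, -3.7639.
Both eigenvalues < 0, so H is negative definite -> x* is a strict local max.

max


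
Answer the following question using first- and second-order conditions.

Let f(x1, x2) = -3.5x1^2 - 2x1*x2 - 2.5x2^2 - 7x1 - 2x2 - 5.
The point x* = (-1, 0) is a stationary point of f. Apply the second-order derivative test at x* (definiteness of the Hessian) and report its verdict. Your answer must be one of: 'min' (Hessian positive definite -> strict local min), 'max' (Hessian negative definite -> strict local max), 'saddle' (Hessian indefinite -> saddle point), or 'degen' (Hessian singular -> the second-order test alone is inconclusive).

Compute the Hessian H = grad^2 f:
  H = [[-7, -2], [-2, -5]]
Verify stationarity: grad f(x*) = H x* + g = (0, 0).
Eigenvalues of H: -8.2361, -3.7639.
Both eigenvalues < 0, so H is negative definite -> x* is a strict local max.

max


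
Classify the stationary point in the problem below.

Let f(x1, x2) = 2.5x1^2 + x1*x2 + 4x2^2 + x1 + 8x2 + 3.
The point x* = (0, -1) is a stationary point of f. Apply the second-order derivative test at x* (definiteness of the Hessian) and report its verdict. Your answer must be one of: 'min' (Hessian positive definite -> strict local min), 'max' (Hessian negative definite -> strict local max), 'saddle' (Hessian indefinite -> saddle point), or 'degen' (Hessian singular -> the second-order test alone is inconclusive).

Compute the Hessian H = grad^2 f:
  H = [[5, 1], [1, 8]]
Verify stationarity: grad f(x*) = H x* + g = (0, 0).
Eigenvalues of H: 4.6972, 8.3028.
Both eigenvalues > 0, so H is positive definite -> x* is a strict local min.

min


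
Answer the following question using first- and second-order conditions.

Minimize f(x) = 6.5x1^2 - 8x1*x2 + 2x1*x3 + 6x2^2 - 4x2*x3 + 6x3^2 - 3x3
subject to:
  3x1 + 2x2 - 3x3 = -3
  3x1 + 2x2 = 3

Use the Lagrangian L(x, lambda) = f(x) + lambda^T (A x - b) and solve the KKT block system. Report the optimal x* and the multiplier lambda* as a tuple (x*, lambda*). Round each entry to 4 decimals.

Form the Lagrangian:
  L(x, lambda) = (1/2) x^T Q x + c^T x + lambda^T (A x - b)
Stationarity (grad_x L = 0): Q x + c + A^T lambda = 0.
Primal feasibility: A x = b.

This gives the KKT block system:
  [ Q   A^T ] [ x     ]   [-c ]
  [ A    0  ] [ lambda ] = [ b ]

Solving the linear system:
  x*      = (0.3594, 0.9609, 2)
  lambda* = (5.9583, -6.2865)
  f(x*)   = 15.3672

x* = (0.3594, 0.9609, 2), lambda* = (5.9583, -6.2865)


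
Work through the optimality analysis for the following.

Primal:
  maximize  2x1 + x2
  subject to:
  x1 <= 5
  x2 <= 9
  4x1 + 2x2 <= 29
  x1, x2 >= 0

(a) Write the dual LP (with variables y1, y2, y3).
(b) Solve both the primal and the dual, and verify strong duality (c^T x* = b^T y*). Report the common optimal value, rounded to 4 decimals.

The standard primal-dual pair for 'max c^T x s.t. A x <= b, x >= 0' is:
  Dual:  min b^T y  s.t.  A^T y >= c,  y >= 0.

So the dual LP is:
  minimize  5y1 + 9y2 + 29y3
  subject to:
    y1 + 4y3 >= 2
    y2 + 2y3 >= 1
    y1, y2, y3 >= 0

Solving the primal: x* = (2.75, 9).
  primal value c^T x* = 14.5.
Solving the dual: y* = (0, 0, 0.5).
  dual value b^T y* = 14.5.
Strong duality: c^T x* = b^T y*. Confirmed.

14.5


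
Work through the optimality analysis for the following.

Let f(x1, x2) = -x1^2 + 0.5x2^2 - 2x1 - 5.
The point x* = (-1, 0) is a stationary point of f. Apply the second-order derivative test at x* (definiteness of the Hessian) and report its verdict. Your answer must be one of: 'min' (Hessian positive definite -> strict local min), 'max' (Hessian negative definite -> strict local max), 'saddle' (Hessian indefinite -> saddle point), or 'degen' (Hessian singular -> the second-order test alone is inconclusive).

Compute the Hessian H = grad^2 f:
  H = [[-2, 0], [0, 1]]
Verify stationarity: grad f(x*) = H x* + g = (0, 0).
Eigenvalues of H: -2, 1.
Eigenvalues have mixed signs, so H is indefinite -> x* is a saddle point.

saddle


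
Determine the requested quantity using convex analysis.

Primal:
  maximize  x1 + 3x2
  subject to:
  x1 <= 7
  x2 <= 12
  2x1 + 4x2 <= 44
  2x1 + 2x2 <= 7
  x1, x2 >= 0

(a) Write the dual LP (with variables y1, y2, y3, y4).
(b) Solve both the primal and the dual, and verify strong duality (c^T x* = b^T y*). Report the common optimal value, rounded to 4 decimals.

The standard primal-dual pair for 'max c^T x s.t. A x <= b, x >= 0' is:
  Dual:  min b^T y  s.t.  A^T y >= c,  y >= 0.

So the dual LP is:
  minimize  7y1 + 12y2 + 44y3 + 7y4
  subject to:
    y1 + 2y3 + 2y4 >= 1
    y2 + 4y3 + 2y4 >= 3
    y1, y2, y3, y4 >= 0

Solving the primal: x* = (0, 3.5).
  primal value c^T x* = 10.5.
Solving the dual: y* = (0, 0, 0, 1.5).
  dual value b^T y* = 10.5.
Strong duality: c^T x* = b^T y*. Confirmed.

10.5


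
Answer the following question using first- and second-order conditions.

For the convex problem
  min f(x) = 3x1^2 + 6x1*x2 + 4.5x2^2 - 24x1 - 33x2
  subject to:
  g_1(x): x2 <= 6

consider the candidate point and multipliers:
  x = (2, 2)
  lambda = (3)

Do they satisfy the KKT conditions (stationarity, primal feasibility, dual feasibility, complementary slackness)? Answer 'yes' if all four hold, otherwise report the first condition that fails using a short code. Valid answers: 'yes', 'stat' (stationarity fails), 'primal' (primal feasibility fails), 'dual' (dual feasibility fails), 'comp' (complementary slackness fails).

Gradient of f: grad f(x) = Q x + c = (0, -3)
Constraint values g_i(x) = a_i^T x - b_i:
  g_1((2, 2)) = -4
Stationarity residual: grad f(x) + sum_i lambda_i a_i = (0, 0)
  -> stationarity OK
Primal feasibility (all g_i <= 0): OK
Dual feasibility (all lambda_i >= 0): OK
Complementary slackness (lambda_i * g_i(x) = 0 for all i): FAILS

Verdict: the first failing condition is complementary_slackness -> comp.

comp


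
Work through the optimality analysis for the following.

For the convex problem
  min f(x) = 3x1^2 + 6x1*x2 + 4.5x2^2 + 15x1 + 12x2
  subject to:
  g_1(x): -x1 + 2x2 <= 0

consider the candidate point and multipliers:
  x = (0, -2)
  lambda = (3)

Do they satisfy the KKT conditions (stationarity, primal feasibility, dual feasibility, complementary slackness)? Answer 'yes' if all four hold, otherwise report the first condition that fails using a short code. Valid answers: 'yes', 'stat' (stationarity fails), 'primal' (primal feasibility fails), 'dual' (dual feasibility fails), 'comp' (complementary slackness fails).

Gradient of f: grad f(x) = Q x + c = (3, -6)
Constraint values g_i(x) = a_i^T x - b_i:
  g_1((0, -2)) = -4
Stationarity residual: grad f(x) + sum_i lambda_i a_i = (0, 0)
  -> stationarity OK
Primal feasibility (all g_i <= 0): OK
Dual feasibility (all lambda_i >= 0): OK
Complementary slackness (lambda_i * g_i(x) = 0 for all i): FAILS

Verdict: the first failing condition is complementary_slackness -> comp.

comp


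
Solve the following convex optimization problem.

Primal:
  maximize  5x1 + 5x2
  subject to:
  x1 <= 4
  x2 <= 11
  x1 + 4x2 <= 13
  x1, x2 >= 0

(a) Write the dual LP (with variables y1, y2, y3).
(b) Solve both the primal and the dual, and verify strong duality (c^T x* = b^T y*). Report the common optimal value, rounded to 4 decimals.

The standard primal-dual pair for 'max c^T x s.t. A x <= b, x >= 0' is:
  Dual:  min b^T y  s.t.  A^T y >= c,  y >= 0.

So the dual LP is:
  minimize  4y1 + 11y2 + 13y3
  subject to:
    y1 + y3 >= 5
    y2 + 4y3 >= 5
    y1, y2, y3 >= 0

Solving the primal: x* = (4, 2.25).
  primal value c^T x* = 31.25.
Solving the dual: y* = (3.75, 0, 1.25).
  dual value b^T y* = 31.25.
Strong duality: c^T x* = b^T y*. Confirmed.

31.25


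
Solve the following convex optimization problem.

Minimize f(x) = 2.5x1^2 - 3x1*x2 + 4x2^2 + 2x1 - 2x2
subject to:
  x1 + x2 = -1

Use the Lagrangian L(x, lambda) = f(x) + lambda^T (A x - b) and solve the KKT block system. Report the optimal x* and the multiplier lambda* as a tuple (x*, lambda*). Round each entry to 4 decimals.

Form the Lagrangian:
  L(x, lambda) = (1/2) x^T Q x + c^T x + lambda^T (A x - b)
Stationarity (grad_x L = 0): Q x + c + A^T lambda = 0.
Primal feasibility: A x = b.

This gives the KKT block system:
  [ Q   A^T ] [ x     ]   [-c ]
  [ A    0  ] [ lambda ] = [ b ]

Solving the linear system:
  x*      = (-0.7895, -0.2105)
  lambda* = (1.3158)
  f(x*)   = 0.0789

x* = (-0.7895, -0.2105), lambda* = (1.3158)


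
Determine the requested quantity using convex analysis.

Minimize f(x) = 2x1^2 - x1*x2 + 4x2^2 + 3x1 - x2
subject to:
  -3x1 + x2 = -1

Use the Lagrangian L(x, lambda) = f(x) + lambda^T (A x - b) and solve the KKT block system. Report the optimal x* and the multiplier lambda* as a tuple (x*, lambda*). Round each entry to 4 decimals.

Form the Lagrangian:
  L(x, lambda) = (1/2) x^T Q x + c^T x + lambda^T (A x - b)
Stationarity (grad_x L = 0): Q x + c + A^T lambda = 0.
Primal feasibility: A x = b.

This gives the KKT block system:
  [ Q   A^T ] [ x     ]   [-c ]
  [ A    0  ] [ lambda ] = [ b ]

Solving the linear system:
  x*      = (0.3286, -0.0143)
  lambda* = (1.4429)
  f(x*)   = 1.2214

x* = (0.3286, -0.0143), lambda* = (1.4429)


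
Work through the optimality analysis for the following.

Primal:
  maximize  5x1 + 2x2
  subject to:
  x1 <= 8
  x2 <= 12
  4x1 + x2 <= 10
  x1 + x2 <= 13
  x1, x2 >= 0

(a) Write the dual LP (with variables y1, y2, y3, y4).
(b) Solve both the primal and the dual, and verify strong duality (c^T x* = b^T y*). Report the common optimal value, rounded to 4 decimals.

The standard primal-dual pair for 'max c^T x s.t. A x <= b, x >= 0' is:
  Dual:  min b^T y  s.t.  A^T y >= c,  y >= 0.

So the dual LP is:
  minimize  8y1 + 12y2 + 10y3 + 13y4
  subject to:
    y1 + 4y3 + y4 >= 5
    y2 + y3 + y4 >= 2
    y1, y2, y3, y4 >= 0

Solving the primal: x* = (0, 10).
  primal value c^T x* = 20.
Solving the dual: y* = (0, 0, 2, 0).
  dual value b^T y* = 20.
Strong duality: c^T x* = b^T y*. Confirmed.

20


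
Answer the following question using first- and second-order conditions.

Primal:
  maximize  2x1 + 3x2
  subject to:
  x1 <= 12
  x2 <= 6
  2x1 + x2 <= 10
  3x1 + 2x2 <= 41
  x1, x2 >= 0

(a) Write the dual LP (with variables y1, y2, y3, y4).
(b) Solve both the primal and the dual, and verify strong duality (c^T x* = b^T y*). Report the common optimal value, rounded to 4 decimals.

The standard primal-dual pair for 'max c^T x s.t. A x <= b, x >= 0' is:
  Dual:  min b^T y  s.t.  A^T y >= c,  y >= 0.

So the dual LP is:
  minimize  12y1 + 6y2 + 10y3 + 41y4
  subject to:
    y1 + 2y3 + 3y4 >= 2
    y2 + y3 + 2y4 >= 3
    y1, y2, y3, y4 >= 0

Solving the primal: x* = (2, 6).
  primal value c^T x* = 22.
Solving the dual: y* = (0, 2, 1, 0).
  dual value b^T y* = 22.
Strong duality: c^T x* = b^T y*. Confirmed.

22


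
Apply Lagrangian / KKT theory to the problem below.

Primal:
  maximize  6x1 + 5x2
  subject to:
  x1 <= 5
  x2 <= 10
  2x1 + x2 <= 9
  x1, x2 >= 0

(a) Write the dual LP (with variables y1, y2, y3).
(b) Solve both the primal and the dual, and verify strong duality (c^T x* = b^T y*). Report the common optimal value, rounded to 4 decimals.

The standard primal-dual pair for 'max c^T x s.t. A x <= b, x >= 0' is:
  Dual:  min b^T y  s.t.  A^T y >= c,  y >= 0.

So the dual LP is:
  minimize  5y1 + 10y2 + 9y3
  subject to:
    y1 + 2y3 >= 6
    y2 + y3 >= 5
    y1, y2, y3 >= 0

Solving the primal: x* = (0, 9).
  primal value c^T x* = 45.
Solving the dual: y* = (0, 0, 5).
  dual value b^T y* = 45.
Strong duality: c^T x* = b^T y*. Confirmed.

45


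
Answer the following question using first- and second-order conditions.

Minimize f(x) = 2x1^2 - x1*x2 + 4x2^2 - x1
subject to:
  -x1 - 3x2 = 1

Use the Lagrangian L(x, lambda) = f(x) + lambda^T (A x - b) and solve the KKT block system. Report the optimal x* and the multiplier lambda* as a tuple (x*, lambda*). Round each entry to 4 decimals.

Form the Lagrangian:
  L(x, lambda) = (1/2) x^T Q x + c^T x + lambda^T (A x - b)
Stationarity (grad_x L = 0): Q x + c + A^T lambda = 0.
Primal feasibility: A x = b.

This gives the KKT block system:
  [ Q   A^T ] [ x     ]   [-c ]
  [ A    0  ] [ lambda ] = [ b ]

Solving the linear system:
  x*      = (-0.04, -0.32)
  lambda* = (-0.84)
  f(x*)   = 0.44

x* = (-0.04, -0.32), lambda* = (-0.84)


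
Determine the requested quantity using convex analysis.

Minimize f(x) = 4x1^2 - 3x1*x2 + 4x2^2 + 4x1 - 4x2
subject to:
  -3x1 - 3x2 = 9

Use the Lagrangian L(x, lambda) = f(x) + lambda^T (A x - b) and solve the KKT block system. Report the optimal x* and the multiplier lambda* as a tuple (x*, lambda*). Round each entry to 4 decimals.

Form the Lagrangian:
  L(x, lambda) = (1/2) x^T Q x + c^T x + lambda^T (A x - b)
Stationarity (grad_x L = 0): Q x + c + A^T lambda = 0.
Primal feasibility: A x = b.

This gives the KKT block system:
  [ Q   A^T ] [ x     ]   [-c ]
  [ A    0  ] [ lambda ] = [ b ]

Solving the linear system:
  x*      = (-1.8636, -1.1364)
  lambda* = (-2.5)
  f(x*)   = 9.7955

x* = (-1.8636, -1.1364), lambda* = (-2.5)


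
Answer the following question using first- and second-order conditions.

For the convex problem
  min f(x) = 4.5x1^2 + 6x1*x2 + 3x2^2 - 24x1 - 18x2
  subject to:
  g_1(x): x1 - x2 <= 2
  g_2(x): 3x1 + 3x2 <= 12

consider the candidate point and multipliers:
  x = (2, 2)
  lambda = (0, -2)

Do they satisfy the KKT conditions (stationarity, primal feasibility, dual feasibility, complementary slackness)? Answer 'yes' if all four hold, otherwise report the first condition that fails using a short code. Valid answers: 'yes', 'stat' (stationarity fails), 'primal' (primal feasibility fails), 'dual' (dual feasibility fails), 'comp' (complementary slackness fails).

Gradient of f: grad f(x) = Q x + c = (6, 6)
Constraint values g_i(x) = a_i^T x - b_i:
  g_1((2, 2)) = -2
  g_2((2, 2)) = 0
Stationarity residual: grad f(x) + sum_i lambda_i a_i = (0, 0)
  -> stationarity OK
Primal feasibility (all g_i <= 0): OK
Dual feasibility (all lambda_i >= 0): FAILS
Complementary slackness (lambda_i * g_i(x) = 0 for all i): OK

Verdict: the first failing condition is dual_feasibility -> dual.

dual


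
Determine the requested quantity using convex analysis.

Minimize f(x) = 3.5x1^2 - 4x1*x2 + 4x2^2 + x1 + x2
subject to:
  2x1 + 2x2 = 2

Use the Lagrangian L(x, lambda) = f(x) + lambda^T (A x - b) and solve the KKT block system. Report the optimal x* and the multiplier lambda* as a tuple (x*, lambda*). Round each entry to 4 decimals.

Form the Lagrangian:
  L(x, lambda) = (1/2) x^T Q x + c^T x + lambda^T (A x - b)
Stationarity (grad_x L = 0): Q x + c + A^T lambda = 0.
Primal feasibility: A x = b.

This gives the KKT block system:
  [ Q   A^T ] [ x     ]   [-c ]
  [ A    0  ] [ lambda ] = [ b ]

Solving the linear system:
  x*      = (0.5217, 0.4783)
  lambda* = (-1.3696)
  f(x*)   = 1.8696

x* = (0.5217, 0.4783), lambda* = (-1.3696)


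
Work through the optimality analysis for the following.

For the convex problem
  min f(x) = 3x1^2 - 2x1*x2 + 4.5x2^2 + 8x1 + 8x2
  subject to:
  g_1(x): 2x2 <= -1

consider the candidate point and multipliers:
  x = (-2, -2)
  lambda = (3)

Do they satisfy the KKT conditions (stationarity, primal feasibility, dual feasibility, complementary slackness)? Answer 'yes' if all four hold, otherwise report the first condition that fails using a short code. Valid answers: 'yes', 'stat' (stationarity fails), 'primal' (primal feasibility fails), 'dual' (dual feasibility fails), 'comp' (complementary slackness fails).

Gradient of f: grad f(x) = Q x + c = (0, -6)
Constraint values g_i(x) = a_i^T x - b_i:
  g_1((-2, -2)) = -3
Stationarity residual: grad f(x) + sum_i lambda_i a_i = (0, 0)
  -> stationarity OK
Primal feasibility (all g_i <= 0): OK
Dual feasibility (all lambda_i >= 0): OK
Complementary slackness (lambda_i * g_i(x) = 0 for all i): FAILS

Verdict: the first failing condition is complementary_slackness -> comp.

comp


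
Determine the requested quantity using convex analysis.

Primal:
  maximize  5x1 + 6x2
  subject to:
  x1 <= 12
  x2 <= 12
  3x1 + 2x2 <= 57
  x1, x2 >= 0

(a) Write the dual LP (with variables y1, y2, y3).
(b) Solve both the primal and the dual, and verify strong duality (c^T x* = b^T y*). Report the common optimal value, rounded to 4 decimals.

The standard primal-dual pair for 'max c^T x s.t. A x <= b, x >= 0' is:
  Dual:  min b^T y  s.t.  A^T y >= c,  y >= 0.

So the dual LP is:
  minimize  12y1 + 12y2 + 57y3
  subject to:
    y1 + 3y3 >= 5
    y2 + 2y3 >= 6
    y1, y2, y3 >= 0

Solving the primal: x* = (11, 12).
  primal value c^T x* = 127.
Solving the dual: y* = (0, 2.6667, 1.6667).
  dual value b^T y* = 127.
Strong duality: c^T x* = b^T y*. Confirmed.

127


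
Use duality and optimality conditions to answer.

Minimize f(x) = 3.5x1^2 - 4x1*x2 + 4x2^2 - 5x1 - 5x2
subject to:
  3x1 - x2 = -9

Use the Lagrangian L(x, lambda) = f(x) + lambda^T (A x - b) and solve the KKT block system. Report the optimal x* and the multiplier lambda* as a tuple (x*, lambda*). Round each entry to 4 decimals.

Form the Lagrangian:
  L(x, lambda) = (1/2) x^T Q x + c^T x + lambda^T (A x - b)
Stationarity (grad_x L = 0): Q x + c + A^T lambda = 0.
Primal feasibility: A x = b.

This gives the KKT block system:
  [ Q   A^T ] [ x     ]   [-c ]
  [ A    0  ] [ lambda ] = [ b ]

Solving the linear system:
  x*      = (-2.9091, 0.2727)
  lambda* = (8.8182)
  f(x*)   = 46.2727

x* = (-2.9091, 0.2727), lambda* = (8.8182)


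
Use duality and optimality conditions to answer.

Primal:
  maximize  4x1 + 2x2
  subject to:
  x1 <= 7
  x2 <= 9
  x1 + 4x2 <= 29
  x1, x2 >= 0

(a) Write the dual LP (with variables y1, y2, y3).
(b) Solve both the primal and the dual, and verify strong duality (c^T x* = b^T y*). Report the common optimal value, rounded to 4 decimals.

The standard primal-dual pair for 'max c^T x s.t. A x <= b, x >= 0' is:
  Dual:  min b^T y  s.t.  A^T y >= c,  y >= 0.

So the dual LP is:
  minimize  7y1 + 9y2 + 29y3
  subject to:
    y1 + y3 >= 4
    y2 + 4y3 >= 2
    y1, y2, y3 >= 0

Solving the primal: x* = (7, 5.5).
  primal value c^T x* = 39.
Solving the dual: y* = (3.5, 0, 0.5).
  dual value b^T y* = 39.
Strong duality: c^T x* = b^T y*. Confirmed.

39


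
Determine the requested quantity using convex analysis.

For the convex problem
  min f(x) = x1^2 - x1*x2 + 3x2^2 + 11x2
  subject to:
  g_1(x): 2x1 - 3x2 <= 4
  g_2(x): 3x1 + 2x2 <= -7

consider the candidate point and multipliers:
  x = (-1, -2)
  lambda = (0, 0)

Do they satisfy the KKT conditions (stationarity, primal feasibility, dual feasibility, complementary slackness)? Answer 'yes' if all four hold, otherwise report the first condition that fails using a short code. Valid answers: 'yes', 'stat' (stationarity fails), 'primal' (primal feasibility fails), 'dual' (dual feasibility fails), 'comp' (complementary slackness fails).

Gradient of f: grad f(x) = Q x + c = (0, 0)
Constraint values g_i(x) = a_i^T x - b_i:
  g_1((-1, -2)) = 0
  g_2((-1, -2)) = 0
Stationarity residual: grad f(x) + sum_i lambda_i a_i = (0, 0)
  -> stationarity OK
Primal feasibility (all g_i <= 0): OK
Dual feasibility (all lambda_i >= 0): OK
Complementary slackness (lambda_i * g_i(x) = 0 for all i): OK

Verdict: yes, KKT holds.

yes


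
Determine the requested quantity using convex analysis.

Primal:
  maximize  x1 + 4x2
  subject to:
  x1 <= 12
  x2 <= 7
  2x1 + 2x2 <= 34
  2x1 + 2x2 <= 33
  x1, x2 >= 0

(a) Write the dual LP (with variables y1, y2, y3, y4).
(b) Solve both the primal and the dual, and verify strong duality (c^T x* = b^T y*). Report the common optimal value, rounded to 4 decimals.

The standard primal-dual pair for 'max c^T x s.t. A x <= b, x >= 0' is:
  Dual:  min b^T y  s.t.  A^T y >= c,  y >= 0.

So the dual LP is:
  minimize  12y1 + 7y2 + 34y3 + 33y4
  subject to:
    y1 + 2y3 + 2y4 >= 1
    y2 + 2y3 + 2y4 >= 4
    y1, y2, y3, y4 >= 0

Solving the primal: x* = (9.5, 7).
  primal value c^T x* = 37.5.
Solving the dual: y* = (0, 3, 0, 0.5).
  dual value b^T y* = 37.5.
Strong duality: c^T x* = b^T y*. Confirmed.

37.5


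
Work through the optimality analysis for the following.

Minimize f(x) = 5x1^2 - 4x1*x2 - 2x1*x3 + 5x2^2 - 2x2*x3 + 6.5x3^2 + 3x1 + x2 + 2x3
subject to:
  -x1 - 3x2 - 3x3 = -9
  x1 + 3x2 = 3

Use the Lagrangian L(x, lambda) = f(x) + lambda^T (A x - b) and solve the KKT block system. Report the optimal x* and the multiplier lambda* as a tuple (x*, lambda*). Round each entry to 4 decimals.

Form the Lagrangian:
  L(x, lambda) = (1/2) x^T Q x + c^T x + lambda^T (A x - b)
Stationarity (grad_x L = 0): Q x + c + A^T lambda = 0.
Primal feasibility: A x = b.

This gives the KKT block system:
  [ Q   A^T ] [ x     ]   [-c ]
  [ A    0  ] [ lambda ] = [ b ]

Solving the linear system:
  x*      = (0.5323, 0.8226, 2)
  lambda* = (8.4301, 7.3978)
  f(x*)   = 30.0484

x* = (0.5323, 0.8226, 2), lambda* = (8.4301, 7.3978)


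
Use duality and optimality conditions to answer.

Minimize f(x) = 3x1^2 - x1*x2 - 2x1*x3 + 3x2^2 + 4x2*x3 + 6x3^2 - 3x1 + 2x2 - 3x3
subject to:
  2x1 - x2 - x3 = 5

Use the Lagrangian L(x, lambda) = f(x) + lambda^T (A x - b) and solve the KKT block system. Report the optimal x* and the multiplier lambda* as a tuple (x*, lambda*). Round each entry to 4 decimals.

Form the Lagrangian:
  L(x, lambda) = (1/2) x^T Q x + c^T x + lambda^T (A x - b)
Stationarity (grad_x L = 0): Q x + c + A^T lambda = 0.
Primal feasibility: A x = b.

This gives the KKT block system:
  [ Q   A^T ] [ x     ]   [-c ]
  [ A    0  ] [ lambda ] = [ b ]

Solving the linear system:
  x*      = (2.1915, -1.2128, 0.5957)
  lambda* = (-5.0851)
  f(x*)   = 7.3191

x* = (2.1915, -1.2128, 0.5957), lambda* = (-5.0851)


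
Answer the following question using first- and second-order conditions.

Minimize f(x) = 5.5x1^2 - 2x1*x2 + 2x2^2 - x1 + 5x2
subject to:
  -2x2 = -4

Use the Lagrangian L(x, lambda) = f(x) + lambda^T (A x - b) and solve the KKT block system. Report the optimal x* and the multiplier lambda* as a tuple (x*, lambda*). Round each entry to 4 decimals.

Form the Lagrangian:
  L(x, lambda) = (1/2) x^T Q x + c^T x + lambda^T (A x - b)
Stationarity (grad_x L = 0): Q x + c + A^T lambda = 0.
Primal feasibility: A x = b.

This gives the KKT block system:
  [ Q   A^T ] [ x     ]   [-c ]
  [ A    0  ] [ lambda ] = [ b ]

Solving the linear system:
  x*      = (0.4545, 2)
  lambda* = (6.0455)
  f(x*)   = 16.8636

x* = (0.4545, 2), lambda* = (6.0455)


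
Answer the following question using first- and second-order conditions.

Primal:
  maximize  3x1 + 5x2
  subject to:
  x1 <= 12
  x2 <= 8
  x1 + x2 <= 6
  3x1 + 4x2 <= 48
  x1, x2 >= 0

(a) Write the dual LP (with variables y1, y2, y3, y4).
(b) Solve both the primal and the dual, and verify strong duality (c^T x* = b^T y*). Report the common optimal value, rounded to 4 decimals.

The standard primal-dual pair for 'max c^T x s.t. A x <= b, x >= 0' is:
  Dual:  min b^T y  s.t.  A^T y >= c,  y >= 0.

So the dual LP is:
  minimize  12y1 + 8y2 + 6y3 + 48y4
  subject to:
    y1 + y3 + 3y4 >= 3
    y2 + y3 + 4y4 >= 5
    y1, y2, y3, y4 >= 0

Solving the primal: x* = (0, 6).
  primal value c^T x* = 30.
Solving the dual: y* = (0, 0, 5, 0).
  dual value b^T y* = 30.
Strong duality: c^T x* = b^T y*. Confirmed.

30


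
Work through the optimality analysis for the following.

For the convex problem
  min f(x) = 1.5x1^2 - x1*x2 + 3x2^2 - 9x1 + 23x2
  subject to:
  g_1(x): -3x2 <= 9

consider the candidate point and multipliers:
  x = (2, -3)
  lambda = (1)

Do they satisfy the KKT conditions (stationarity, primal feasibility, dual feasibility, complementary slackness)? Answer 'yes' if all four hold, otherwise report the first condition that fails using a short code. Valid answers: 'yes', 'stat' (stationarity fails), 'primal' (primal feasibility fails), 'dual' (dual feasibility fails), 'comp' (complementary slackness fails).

Gradient of f: grad f(x) = Q x + c = (0, 3)
Constraint values g_i(x) = a_i^T x - b_i:
  g_1((2, -3)) = 0
Stationarity residual: grad f(x) + sum_i lambda_i a_i = (0, 0)
  -> stationarity OK
Primal feasibility (all g_i <= 0): OK
Dual feasibility (all lambda_i >= 0): OK
Complementary slackness (lambda_i * g_i(x) = 0 for all i): OK

Verdict: yes, KKT holds.

yes


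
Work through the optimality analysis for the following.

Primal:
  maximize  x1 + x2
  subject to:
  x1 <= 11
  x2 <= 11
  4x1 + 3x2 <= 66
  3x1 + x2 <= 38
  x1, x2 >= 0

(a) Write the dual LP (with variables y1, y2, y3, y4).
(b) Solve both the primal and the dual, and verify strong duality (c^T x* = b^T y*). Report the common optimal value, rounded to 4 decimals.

The standard primal-dual pair for 'max c^T x s.t. A x <= b, x >= 0' is:
  Dual:  min b^T y  s.t.  A^T y >= c,  y >= 0.

So the dual LP is:
  minimize  11y1 + 11y2 + 66y3 + 38y4
  subject to:
    y1 + 4y3 + 3y4 >= 1
    y2 + 3y3 + y4 >= 1
    y1, y2, y3, y4 >= 0

Solving the primal: x* = (8.25, 11).
  primal value c^T x* = 19.25.
Solving the dual: y* = (0, 0.25, 0.25, 0).
  dual value b^T y* = 19.25.
Strong duality: c^T x* = b^T y*. Confirmed.

19.25


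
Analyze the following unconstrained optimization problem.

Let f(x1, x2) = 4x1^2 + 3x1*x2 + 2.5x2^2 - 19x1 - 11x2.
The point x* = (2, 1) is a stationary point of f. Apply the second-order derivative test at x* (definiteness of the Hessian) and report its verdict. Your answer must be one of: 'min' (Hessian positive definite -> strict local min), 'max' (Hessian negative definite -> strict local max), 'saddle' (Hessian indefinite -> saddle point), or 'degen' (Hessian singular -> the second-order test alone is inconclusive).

Compute the Hessian H = grad^2 f:
  H = [[8, 3], [3, 5]]
Verify stationarity: grad f(x*) = H x* + g = (0, 0).
Eigenvalues of H: 3.1459, 9.8541.
Both eigenvalues > 0, so H is positive definite -> x* is a strict local min.

min
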